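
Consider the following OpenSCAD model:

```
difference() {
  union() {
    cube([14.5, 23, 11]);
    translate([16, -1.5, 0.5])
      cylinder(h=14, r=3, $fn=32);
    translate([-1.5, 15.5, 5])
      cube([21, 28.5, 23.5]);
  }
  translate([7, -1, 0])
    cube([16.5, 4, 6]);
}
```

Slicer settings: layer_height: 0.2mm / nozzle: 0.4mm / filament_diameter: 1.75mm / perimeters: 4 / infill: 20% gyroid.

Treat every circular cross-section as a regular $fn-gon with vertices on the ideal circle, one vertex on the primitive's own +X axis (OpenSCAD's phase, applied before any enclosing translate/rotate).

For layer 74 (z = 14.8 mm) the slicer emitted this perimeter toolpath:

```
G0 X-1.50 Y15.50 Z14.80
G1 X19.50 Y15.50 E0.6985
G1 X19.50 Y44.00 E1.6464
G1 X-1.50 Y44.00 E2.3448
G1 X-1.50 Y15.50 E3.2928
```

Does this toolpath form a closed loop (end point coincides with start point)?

yes

Start point (G0): (-1.50, 15.50). End point (last G1): the path returns to the start — closed.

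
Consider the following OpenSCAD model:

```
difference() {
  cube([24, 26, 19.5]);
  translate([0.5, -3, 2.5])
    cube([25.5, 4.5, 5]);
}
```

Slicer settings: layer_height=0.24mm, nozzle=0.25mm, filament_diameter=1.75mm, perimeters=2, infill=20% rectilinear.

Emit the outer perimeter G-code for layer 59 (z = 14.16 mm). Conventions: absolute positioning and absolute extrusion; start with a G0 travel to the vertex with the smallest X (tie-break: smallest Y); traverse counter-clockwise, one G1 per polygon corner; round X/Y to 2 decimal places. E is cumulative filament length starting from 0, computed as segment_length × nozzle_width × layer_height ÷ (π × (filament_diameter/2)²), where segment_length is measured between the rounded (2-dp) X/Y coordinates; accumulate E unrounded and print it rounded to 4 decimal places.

At z = 14.16 mm: the cube (footprint 24×26) is included at this height; the cube at (0.5, -3) is not intersected at this z (z outside [2.5, 7.5]); Taking the first minus the rest: none of the subtracted shapes is present at this height, so the 24×26 cube is unchanged — 1 connected region. The outline is a single polygon with 4 vertices. Extrusion per mm of travel: 0.25 × 0.24 / (π × 0.875²) = 0.024945. Accumulating E over each segment gives final E = 2.4945.

G0 X0.00 Y0.00 Z14.16
G1 X24.00 Y0.00 E0.5987
G1 X24.00 Y26.00 E1.2473
G1 X0.00 Y26.00 E1.8459
G1 X0.00 Y0.00 E2.4945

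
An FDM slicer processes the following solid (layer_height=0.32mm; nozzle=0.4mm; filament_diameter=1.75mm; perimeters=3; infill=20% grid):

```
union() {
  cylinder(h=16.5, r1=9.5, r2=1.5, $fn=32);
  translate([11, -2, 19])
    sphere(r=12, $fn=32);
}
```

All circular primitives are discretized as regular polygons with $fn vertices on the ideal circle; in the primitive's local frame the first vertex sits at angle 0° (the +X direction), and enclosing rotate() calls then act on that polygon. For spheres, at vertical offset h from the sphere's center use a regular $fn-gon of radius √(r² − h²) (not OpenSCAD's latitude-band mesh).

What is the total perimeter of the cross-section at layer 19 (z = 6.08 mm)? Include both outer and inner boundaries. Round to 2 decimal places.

At z = 6.08 mm: the cone: at t=0.368 of its height the radius interpolates to r₁+(r₂−r₁)t = 6.552, giving a regular 32-gon of that circumradius (perimeter = 2·32·6.552·sin(180°/32) = 41.10 mm); the sphere at (11, -2) is not intersected at this z (|z−center|=12.920 > r=12); Taking the union: only the cone is present, so the union is just that shape — boundary = 41.10 mm. Overall, the cross-section is a single solid region. Total boundary length (outer) = 41.10 mm.

41.10 mm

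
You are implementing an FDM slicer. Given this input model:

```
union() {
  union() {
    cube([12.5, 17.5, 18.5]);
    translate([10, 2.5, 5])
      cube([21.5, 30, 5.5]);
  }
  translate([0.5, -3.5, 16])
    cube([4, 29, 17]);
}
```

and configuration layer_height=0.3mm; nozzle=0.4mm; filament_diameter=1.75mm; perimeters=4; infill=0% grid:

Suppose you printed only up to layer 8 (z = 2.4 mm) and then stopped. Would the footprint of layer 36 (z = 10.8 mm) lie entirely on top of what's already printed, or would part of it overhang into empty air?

Compare the two slices. At z = 2.4: the cube (footprint 12.5×17.5) is included at this height (area 218.75 mm²); the cube at (10, 2.5) is not intersected at this z (z outside [5, 10.5]); Combining (union): only the 12.5×17.5 cube is present, so the union is just that shape — area = 218.75 mm²; the cube at (0.5, -3.5) does not reach this height (z outside [16, 33]); Merging all regions: only the result so far is present, so the union is just that shape — area = 218.75 mm². At z = 10.8: the cube is present — its section is the full 12.5×17.5 rectangle (area 218.75 mm²); the cube at (10, 2.5) is not intersected at this z (z outside [5, 10.5]); Merging all regions: only the 12.5×17.5 cube is present, so the union is just that shape — area = 218.75 mm²; the cube at (0.5, -3.5) is not intersected at this z (z outside [16, 33]); Taking the union: only that combined region is present, so the union is just that shape — area = 218.75 mm². Checking containment: the cross-section at z = 10.8 is a subset of the cross-section at z = 2.4.

entirely on top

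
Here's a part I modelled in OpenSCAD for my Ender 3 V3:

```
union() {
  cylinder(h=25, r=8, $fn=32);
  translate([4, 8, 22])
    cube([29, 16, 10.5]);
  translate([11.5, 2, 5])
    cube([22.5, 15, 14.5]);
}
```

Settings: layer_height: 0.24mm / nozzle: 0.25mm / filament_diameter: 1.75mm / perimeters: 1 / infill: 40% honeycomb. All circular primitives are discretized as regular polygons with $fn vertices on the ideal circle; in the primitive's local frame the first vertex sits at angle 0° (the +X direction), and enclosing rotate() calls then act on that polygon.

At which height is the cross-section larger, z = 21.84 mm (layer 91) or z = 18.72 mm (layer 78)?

Layer 91 (z = 21.84): the cylinder: section is a regular 32-gon, circumradius r=8 (area = (32/2)·8.000²·sin(360°/32) = 199.77 mm²); the cube at (4, 8) is absent (z outside [22, 32.5]); the cube at (11.5, 2) is absent (z outside [5, 19.5]); Combining (union): only the r=8 cylinder is present, so the union is just that shape — area = 199.77 mm². So its area = 199.77 mm². Layer 78 (z = 18.72): the r=8 cylinder gives a regular 32-gon of circumradius 8 (constant along its height) (area = (32/2)·8.000²·sin(360°/32) = 199.77 mm²); the cube at (4, 8) is absent (z outside [22, 32.5]); the cube at (11.5, 2) is present — its section is the full 22.5×15 rectangle (area 337.50 mm²); Taking the union: the 2 present regions are separate (no shared area or edge), so areas and boundary lengths simply add and each stays a separate island — area = 537.27 mm². So its area = 537.27 mm². Layer 78 is larger (537.27 vs 199.77 mm²).

layer 78 (z = 18.72 mm)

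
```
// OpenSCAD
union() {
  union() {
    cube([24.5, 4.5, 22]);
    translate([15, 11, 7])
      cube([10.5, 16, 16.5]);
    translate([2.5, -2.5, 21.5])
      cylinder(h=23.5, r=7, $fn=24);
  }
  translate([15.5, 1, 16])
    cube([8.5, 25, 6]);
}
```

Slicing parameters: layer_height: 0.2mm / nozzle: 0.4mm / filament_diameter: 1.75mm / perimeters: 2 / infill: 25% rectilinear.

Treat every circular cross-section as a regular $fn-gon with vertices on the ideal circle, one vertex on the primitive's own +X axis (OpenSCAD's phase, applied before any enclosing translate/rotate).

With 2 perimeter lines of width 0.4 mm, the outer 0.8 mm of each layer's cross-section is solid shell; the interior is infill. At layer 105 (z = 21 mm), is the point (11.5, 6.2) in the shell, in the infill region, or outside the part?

outside

At z = 21 mm: the 24.5×4.5 cube contributes its full rectangle; the 10.5×16 cube at (15, 11) contributes its full rectangle; the cylinder at (2.5, -2.5) does not reach this height (z outside [21.5, 45]); Merging all regions: the 2 present regions are separate (no shared area or edge), so areas and boundary lengths simply add and each stays a separate island — 2 connected regions; the cube at (15.5, 1) is present — its section is the full 8.5×25 rectangle; Combining (union): the regions partially overlap (shared area 157.25 mm²), so overlapping operands fuse into one piece — 1 connected region. Overall, the cross-section is a single solid region. The nearest boundary edge runs (0.00, 4.50)→(15.50, 4.50); distance from the point to it = 1.70 mm. The point is not inside any of the regions above, so it lies outside the cross-section (1.70 mm from the nearest boundary).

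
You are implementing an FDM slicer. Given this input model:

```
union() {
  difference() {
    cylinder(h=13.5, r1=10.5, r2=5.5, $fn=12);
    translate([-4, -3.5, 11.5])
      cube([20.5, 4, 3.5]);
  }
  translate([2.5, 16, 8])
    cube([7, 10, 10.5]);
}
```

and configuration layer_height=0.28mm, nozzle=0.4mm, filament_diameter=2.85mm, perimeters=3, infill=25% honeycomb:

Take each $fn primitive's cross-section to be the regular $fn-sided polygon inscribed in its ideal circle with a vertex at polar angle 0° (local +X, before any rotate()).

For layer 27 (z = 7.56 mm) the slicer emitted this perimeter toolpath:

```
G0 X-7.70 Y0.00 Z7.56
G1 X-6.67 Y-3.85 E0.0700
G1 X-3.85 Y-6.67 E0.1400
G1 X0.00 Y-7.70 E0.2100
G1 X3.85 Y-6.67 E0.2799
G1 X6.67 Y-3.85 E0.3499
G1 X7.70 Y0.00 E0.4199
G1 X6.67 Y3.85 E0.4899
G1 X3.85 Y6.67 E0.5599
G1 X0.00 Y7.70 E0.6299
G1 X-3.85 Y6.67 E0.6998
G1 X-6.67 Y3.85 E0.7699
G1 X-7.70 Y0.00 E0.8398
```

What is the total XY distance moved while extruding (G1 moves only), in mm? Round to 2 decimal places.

47.84 mm

Sum the Euclidean lengths of each G1 segment: total = 47.84 mm.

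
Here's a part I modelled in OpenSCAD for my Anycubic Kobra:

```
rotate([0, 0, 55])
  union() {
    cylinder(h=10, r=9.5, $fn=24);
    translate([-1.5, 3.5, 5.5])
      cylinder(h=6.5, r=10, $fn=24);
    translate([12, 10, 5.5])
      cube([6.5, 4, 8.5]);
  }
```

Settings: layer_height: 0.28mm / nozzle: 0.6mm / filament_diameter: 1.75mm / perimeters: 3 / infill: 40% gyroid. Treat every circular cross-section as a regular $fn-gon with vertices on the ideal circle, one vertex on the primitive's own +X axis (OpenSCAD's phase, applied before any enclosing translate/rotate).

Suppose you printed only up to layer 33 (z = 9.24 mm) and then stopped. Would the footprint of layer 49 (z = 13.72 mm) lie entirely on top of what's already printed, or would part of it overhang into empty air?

entirely on top

Compare the two slices. At z = 9.24: the r=9.5 cylinder gives a regular 24-gon of circumradius 9.5 (constant along its height) (area = (24/2)·9.500²·sin(360°/24) = 280.30 mm²); the r=10 cylinder at (-1.5, 3.5) contributes a regular 24-gon of circumradius 10 (area = (24/2)·10.000²·sin(360°/24) = 310.58 mm²); the cube at (12, 10) is present — its section is the full 6.5×4 rectangle (area 26.00 mm²); Combining (union): the regions partially overlap — summed areas 616.88 mm² minus the doubly-counted overlap 221.50 mm² gives 395.39 mm² — area = 395.39 mm²; (whole slice rotated 55° about Z — lengths, areas and connectivity unchanged). At z = 13.72: the cylinder does not reach this height (z outside [0, 10]); the cylinder at (-1.5, 3.5) does not reach this height (z outside [5.5, 12]); the 6.5×4 cube at (12, 10) contributes its full rectangle (area 26.00 mm²); Combining (union): only the 6.5×4 cube at (12, 10) is present, so the union is just that shape — area = 26.00 mm²; (rotated 55° about Z; rotation is an isometry so areas/perimeters/island counts are preserved). Checking containment: the cross-section at z = 13.72 is a subset of the cross-section at z = 9.24.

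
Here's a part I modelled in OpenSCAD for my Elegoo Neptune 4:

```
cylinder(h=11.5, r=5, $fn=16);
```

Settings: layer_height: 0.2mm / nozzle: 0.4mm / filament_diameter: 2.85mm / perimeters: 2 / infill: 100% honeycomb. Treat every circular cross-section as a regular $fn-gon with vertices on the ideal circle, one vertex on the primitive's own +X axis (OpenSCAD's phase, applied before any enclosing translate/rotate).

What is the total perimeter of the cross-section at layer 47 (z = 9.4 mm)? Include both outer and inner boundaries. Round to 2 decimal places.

31.21 mm

At z = 9.4 mm: the r=5 cylinder contributes a regular 16-gon of circumradius 5 (perimeter = 2·16·5.000·sin(180°/16) = 31.21 mm). Overall, the cross-section is a single solid region. Total boundary length (outer) = 31.21 mm.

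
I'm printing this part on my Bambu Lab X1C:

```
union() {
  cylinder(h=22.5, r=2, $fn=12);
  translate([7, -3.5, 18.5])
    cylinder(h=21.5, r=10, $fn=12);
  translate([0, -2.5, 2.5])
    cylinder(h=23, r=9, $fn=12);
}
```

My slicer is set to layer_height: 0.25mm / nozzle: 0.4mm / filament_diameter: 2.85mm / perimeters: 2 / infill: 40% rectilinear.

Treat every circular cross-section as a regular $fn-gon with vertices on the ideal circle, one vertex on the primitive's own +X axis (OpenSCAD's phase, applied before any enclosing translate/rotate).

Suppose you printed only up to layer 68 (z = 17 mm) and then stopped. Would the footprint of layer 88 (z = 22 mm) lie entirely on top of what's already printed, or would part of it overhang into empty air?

Compare the two slices. At z = 17: the r=2 cylinder contributes a regular 12-gon of circumradius 2 (area = (12/2)·2.000²·sin(360°/12) = 12.00 mm²); the cylinder at (7, -3.5) is absent (z outside [18.5, 40]); the r=9 cylinder at (0, -2.5) contributes a regular 12-gon of circumradius 9 (area = (12/2)·9.000²·sin(360°/12) = 243.00 mm²); Combining (union): the r=2 cylinder lies entirely inside the r=9 cylinder at (0, -2.5), so the union is just the r=9 cylinder at (0, -2.5) — area = 243.00 mm². At z = 22: the cylinder: section is a regular 12-gon, circumradius r=2 (area = (12/2)·2.000²·sin(360°/12) = 12.00 mm²); the r=10 cylinder at (7, -3.5) contributes a regular 12-gon of circumradius 10 (area = (12/2)·10.000²·sin(360°/12) = 300.00 mm²); the r=9 cylinder at (0, -2.5) contributes a regular 12-gon of circumradius 9 (area = (12/2)·9.000²·sin(360°/12) = 243.00 mm²); Combining (union): the regions partially overlap — summed areas 555.00 mm² minus the doubly-counted overlap 154.10 mm² gives 400.90 mm² — area = 400.90 mm². Checking containment: at z = 22 the cross-section extends beyond the z = 17 cross-section by about 157.90 mm².

part overhangs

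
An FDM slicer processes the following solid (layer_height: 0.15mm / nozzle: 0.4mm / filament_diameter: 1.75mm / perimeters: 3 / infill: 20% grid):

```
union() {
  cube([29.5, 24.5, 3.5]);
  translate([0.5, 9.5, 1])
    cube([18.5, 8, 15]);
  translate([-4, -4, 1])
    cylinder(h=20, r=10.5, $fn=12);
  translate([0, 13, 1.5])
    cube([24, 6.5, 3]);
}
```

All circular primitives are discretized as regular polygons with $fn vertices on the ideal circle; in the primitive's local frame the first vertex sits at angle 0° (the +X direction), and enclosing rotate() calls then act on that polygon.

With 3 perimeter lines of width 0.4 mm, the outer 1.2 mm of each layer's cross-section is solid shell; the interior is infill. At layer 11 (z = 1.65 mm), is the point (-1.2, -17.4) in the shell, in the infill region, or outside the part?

outside

At z = 1.65 mm: the 29.5×24.5 cube contributes its full rectangle; the cube at (0.5, 9.5) is present — its section is the full 18.5×8 rectangle; the r=10.5 cylinder at (-4, -4) gives a regular 12-gon of circumradius 10.5 (constant along its height); the 24×6.5 cube at (0, 13) contributes its full rectangle; Merging all regions: the regions partially overlap (shared area 322.97 mm²), so overlapping operands fuse into one piece — 1 connected region. Overall, the cross-section is a single solid region. The nearest boundary edge runs (1.25, -13.09)→(-4.00, -14.50); distance from the point to it = 3.53 mm. The point is not inside any of the regions above, so it lies outside the cross-section (3.53 mm from the nearest boundary).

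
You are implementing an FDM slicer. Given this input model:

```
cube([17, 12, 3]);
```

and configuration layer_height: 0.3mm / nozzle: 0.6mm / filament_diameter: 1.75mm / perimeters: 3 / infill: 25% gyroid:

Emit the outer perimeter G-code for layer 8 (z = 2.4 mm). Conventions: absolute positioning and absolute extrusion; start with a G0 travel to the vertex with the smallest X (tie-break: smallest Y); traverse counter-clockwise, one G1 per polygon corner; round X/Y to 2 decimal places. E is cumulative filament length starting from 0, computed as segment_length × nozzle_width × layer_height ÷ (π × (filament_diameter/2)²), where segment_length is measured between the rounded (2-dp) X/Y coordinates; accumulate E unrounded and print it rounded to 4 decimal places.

G0 X0.00 Y0.00 Z2.40
G1 X17.00 Y0.00 E1.2722
G1 X17.00 Y12.00 E2.1702
G1 X0.00 Y12.00 E3.4424
G1 X0.00 Y0.00 E4.3404

At z = 2.4 mm: the cube is present — its section is the full 17×12 rectangle. The outline is a single polygon with 4 vertices. Extrusion per mm of travel: 0.6 × 0.3 / (π × 0.875²) = 0.074835. Accumulating E over each segment gives final E = 4.3404.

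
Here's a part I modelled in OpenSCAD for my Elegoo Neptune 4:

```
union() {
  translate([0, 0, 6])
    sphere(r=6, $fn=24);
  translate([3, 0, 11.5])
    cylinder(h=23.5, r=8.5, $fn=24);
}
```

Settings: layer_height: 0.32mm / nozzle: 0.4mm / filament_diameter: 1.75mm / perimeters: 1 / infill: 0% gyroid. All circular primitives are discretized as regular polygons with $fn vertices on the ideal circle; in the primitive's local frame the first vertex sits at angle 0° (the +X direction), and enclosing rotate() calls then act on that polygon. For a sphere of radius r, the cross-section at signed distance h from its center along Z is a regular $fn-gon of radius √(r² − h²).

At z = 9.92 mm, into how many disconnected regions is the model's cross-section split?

1

At z = 9.92 mm: the r=6 sphere slices to a regular 24-gon of circumradius 4.542 (√(r²−h²) with h=3.92 from center); the cylinder at (3, 0) does not reach this height (z outside [11.5, 35]); Combining (union): only the r=6 sphere is present, so the union is just that shape — 1 connected region. The result has 1 disconnected region.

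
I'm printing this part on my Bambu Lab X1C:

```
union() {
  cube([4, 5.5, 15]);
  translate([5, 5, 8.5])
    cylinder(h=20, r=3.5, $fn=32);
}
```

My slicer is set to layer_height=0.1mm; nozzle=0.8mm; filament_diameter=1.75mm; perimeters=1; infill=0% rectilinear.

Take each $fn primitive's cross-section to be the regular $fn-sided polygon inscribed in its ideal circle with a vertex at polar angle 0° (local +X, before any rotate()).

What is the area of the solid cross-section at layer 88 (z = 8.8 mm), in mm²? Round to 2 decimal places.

At z = 8.8 mm: the cube is present — its section is the full 4×5.5 rectangle (area 22.00 mm²); the cylinder at (5, 5): section is a regular 32-gon, circumradius r=3.5 (area = (32/2)·3.500²·sin(360°/32) = 38.24 mm²); Combining (union): the regions partially overlap — summed areas 60.24 mm² minus the doubly-counted overlap 7.36 mm² gives 52.88 mm² — area = 52.88 mm². Overall, the cross-section is a single solid region. Net area = 52.88 mm².

52.88 mm²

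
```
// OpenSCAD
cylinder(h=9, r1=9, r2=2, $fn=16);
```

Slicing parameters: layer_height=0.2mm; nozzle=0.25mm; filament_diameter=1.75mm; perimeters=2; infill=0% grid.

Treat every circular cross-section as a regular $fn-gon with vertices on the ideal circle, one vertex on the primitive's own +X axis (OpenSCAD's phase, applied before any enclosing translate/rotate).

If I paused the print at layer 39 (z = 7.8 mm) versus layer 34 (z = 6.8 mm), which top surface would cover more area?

layer 34 (z = 6.8 mm)

Layer 39 (z = 7.8): the cone contributes a regular 16-gon of circumradius 2.933 (interpolated between r1=9 and r2=2 at t=0.867) (area = (16/2)·2.933²·sin(360°/16) = 26.34 mm²). So its area = 26.34 mm². Layer 34 (z = 6.8): the cone: at t=0.756 of its height the radius interpolates to r₁+(r₂−r₁)t = 3.711, giving a regular 16-gon of that circumradius (area = (16/2)·3.711²·sin(360°/16) = 42.16 mm²). So its area = 42.16 mm². Layer 34 is larger (42.16 vs 26.34 mm²).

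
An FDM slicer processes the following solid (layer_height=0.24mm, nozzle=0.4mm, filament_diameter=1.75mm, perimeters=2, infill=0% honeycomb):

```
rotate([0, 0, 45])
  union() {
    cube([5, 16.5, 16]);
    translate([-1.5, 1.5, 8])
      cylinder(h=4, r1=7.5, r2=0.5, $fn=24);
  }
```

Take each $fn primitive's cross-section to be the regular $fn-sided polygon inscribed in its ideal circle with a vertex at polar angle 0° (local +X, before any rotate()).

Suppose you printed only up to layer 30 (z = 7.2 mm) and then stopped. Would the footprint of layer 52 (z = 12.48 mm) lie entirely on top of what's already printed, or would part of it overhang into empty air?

Compare the two slices. At z = 7.2: the cube is present — its section is the full 5×16.5 rectangle (area 82.50 mm²); the cone at (-1.5, 1.5) is not intersected at this z (z outside [8, 12]); Merging all regions: only the 5×16.5 cube is present, so the union is just that shape — area = 82.50 mm²; (whole slice rotated 45° about Z — lengths, areas and connectivity unchanged). At z = 12.48: the cube is present — its section is the full 5×16.5 rectangle (area 82.50 mm²); the cone at (-1.5, 1.5) is not intersected at this z (z outside [8, 12]); Taking the union: only the 5×16.5 cube is present, so the union is just that shape — area = 82.50 mm²; (whole slice rotated 45° about Z — lengths, areas and connectivity unchanged). Checking containment: the cross-section at z = 12.48 is a subset of the cross-section at z = 7.2.

entirely on top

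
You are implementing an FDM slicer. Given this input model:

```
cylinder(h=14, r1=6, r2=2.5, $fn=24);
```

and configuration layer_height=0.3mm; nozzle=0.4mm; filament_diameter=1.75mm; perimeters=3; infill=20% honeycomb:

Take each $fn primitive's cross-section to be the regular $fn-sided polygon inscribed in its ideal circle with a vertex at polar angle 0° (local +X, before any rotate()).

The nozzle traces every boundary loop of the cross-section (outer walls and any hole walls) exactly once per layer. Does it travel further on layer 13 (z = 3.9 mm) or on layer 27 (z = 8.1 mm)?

layer 13 (z = 3.9 mm)

Layer 13 (z = 3.9): the cone (r1=6→r2=2.5) has section circumradius 5.025 here — a regular 24-gon (perimeter = 2·24·5.025·sin(180°/24) = 31.48 mm). So its perimeter = 31.48 mm. Layer 27 (z = 8.1): the cone: at t=0.579 of its height the radius interpolates to r₁+(r₂−r₁)t = 3.975, giving a regular 24-gon of that circumradius (perimeter = 2·24·3.975·sin(180°/24) = 24.90 mm). So its perimeter = 24.90 mm. Layer 13 is larger (31.48 vs 24.90 mm).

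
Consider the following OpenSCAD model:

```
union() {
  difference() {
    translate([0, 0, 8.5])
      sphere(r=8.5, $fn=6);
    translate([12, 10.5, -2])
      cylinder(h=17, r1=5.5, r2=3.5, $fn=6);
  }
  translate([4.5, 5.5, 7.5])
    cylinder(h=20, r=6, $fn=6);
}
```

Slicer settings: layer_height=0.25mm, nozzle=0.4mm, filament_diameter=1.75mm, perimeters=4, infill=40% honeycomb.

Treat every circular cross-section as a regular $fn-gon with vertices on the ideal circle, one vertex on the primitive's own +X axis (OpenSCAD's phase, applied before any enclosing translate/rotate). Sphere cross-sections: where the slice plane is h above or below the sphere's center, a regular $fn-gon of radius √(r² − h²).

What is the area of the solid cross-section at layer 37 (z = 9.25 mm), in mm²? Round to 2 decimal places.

234.26 mm²

At z = 9.25 mm: the r=8.5 sphere contributes a regular 6-gon of circumradius √(8.5²−0.75²) = 8.467 (area = (6/2)·8.467²·sin(360°/6) = 186.25 mm²); the cone at (12, 10.5) contributes a regular 6-gon of circumradius 4.176 (interpolated between r1=5.5 and r2=3.5 at t=0.662) (area = (6/2)·4.176²·sin(360°/6) = 45.32 mm²); Taking the first minus the rest: starting from the r=8.5 sphere (186.25 mm²), the cone at (12, 10.5) misses the remaining region (no effect) — area = 186.25 mm²; the r=6 cylinder at (4.5, 5.5) gives a regular 6-gon of circumradius 6 (constant along its height) (area = (6/2)·6.000²·sin(360°/6) = 93.53 mm²); Taking the union: the regions partially overlap — summed areas 279.78 mm² minus the doubly-counted overlap 45.52 mm² gives 234.26 mm² — area = 234.26 mm². Overall, the cross-section is a single solid region. Net area = 234.26 mm².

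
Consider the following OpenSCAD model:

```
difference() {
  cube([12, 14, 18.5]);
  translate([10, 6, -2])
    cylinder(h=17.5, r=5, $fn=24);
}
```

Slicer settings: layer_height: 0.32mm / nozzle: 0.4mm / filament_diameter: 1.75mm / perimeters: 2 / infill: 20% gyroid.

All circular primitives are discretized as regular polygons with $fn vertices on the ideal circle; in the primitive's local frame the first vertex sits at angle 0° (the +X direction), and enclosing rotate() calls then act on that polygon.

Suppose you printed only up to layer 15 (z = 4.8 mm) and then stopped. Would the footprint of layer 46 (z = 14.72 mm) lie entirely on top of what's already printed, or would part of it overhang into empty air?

Compare the two slices. At z = 4.8: the cube (footprint 12×14) is included at this height (area 168.00 mm²); the r=5 cylinder at (10, 6) gives a regular 24-gon of circumradius 5 (constant along its height) (area = (24/2)·5.000²·sin(360°/24) = 77.65 mm²); Subtracting the remaining from the first: starting from the 12×14 cube (168.00 mm²), the r=5 cylinder at (10, 6) partially overlaps it — only the 58.16 mm² overlap (of its 77.65 mm²) is removed, clipping the outline — area = 109.84 mm². At z = 14.72: the cube (footprint 12×14) is included at this height (area 168.00 mm²); the cylinder at (10, 6): section is a regular 24-gon, circumradius r=5 (area = (24/2)·5.000²·sin(360°/24) = 77.65 mm²); Taking the first minus the rest: starting from the 12×14 cube (168.00 mm²), the r=5 cylinder at (10, 6) partially overlaps it — only the 58.16 mm² overlap (of its 77.65 mm²) is removed, clipping the outline — area = 109.84 mm². Checking containment: the cross-section at z = 14.72 is a subset of the cross-section at z = 4.8.

entirely on top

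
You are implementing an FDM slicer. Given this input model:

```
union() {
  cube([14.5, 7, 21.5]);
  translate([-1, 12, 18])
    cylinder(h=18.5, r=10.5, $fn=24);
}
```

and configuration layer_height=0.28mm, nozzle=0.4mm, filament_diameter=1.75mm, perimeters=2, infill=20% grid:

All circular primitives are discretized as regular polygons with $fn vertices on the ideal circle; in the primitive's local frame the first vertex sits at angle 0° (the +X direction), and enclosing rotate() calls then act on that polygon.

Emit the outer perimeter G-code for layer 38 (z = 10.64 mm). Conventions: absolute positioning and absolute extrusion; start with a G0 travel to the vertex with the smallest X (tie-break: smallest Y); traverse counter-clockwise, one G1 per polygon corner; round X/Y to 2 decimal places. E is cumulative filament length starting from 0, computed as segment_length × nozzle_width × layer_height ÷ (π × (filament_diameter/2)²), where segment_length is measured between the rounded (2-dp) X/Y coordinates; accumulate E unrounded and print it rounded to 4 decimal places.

G0 X0.00 Y0.00 Z10.64
G1 X14.50 Y0.00 E0.6752
G1 X14.50 Y7.00 E1.0011
G1 X0.00 Y7.00 E1.6763
G1 X0.00 Y0.00 E2.0023

At z = 10.64 mm: the cube is present — its section is the full 14.5×7 rectangle; the cylinder at (-1, 12) is absent (z outside [18, 36.5]); Taking the union: only the 14.5×7 cube is present, so the union is just that shape — 1 connected region. The outline is a single polygon with 4 vertices. Extrusion per mm of travel: 0.4 × 0.28 / (π × 0.875²) = 0.046564. Accumulating E over each segment gives final E = 2.0023.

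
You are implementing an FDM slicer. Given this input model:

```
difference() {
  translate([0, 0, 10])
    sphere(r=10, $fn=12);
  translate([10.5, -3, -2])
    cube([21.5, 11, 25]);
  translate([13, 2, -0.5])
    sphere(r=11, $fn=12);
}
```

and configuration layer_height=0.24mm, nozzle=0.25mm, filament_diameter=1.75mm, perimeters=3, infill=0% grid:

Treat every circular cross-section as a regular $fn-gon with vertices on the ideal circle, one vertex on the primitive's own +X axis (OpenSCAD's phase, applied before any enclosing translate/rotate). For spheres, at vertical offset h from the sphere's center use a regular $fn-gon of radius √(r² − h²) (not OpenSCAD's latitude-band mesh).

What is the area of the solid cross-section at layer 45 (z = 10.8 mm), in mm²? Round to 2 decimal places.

At z = 10.8 mm: the r=10 sphere contributes a regular 12-gon of circumradius √(10²−0.8²) = 9.968 (area = (12/2)·9.968²·sin(360°/12) = 298.08 mm²); the cube at (10.5, -3) (footprint 21.5×11) is included at this height (area 236.50 mm²); the sphere at (13, 2) is absent (|z−center|=11.300 > r=11); Taking the first minus the rest: starting from the r=10 sphere (298.08 mm²), the 21.5×11 cube at (10.5, -3) misses the remaining region (no effect) — area = 298.08 mm². Overall, the cross-section is a single solid region. Net area = 298.08 mm².

298.08 mm²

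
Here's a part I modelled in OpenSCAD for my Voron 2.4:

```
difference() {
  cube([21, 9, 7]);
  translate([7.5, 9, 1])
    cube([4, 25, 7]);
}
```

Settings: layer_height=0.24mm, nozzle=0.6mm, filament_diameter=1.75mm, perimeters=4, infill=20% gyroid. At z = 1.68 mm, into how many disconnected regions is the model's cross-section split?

1

At z = 1.68 mm: the cube (footprint 21×9) is included at this height; the 4×25 cube at (7.5, 9) contributes its full rectangle; Taking the first minus the rest: starting from the 21×9 cube, the 4×25 cube at (7.5, 9) misses the remaining region (no effect) — 1 connected region. The result has 1 disconnected region.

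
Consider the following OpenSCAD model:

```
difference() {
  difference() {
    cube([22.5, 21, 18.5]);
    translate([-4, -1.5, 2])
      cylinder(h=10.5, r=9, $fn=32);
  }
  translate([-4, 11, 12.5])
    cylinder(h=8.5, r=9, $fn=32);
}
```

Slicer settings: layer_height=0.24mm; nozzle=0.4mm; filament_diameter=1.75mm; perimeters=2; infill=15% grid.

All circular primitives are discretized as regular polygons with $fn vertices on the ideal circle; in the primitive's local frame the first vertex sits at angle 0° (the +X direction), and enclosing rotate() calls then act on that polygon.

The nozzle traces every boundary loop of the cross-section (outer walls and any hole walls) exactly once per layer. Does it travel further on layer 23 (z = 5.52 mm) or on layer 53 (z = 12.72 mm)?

layer 53 (z = 12.72 mm)

Layer 23 (z = 5.52): the 22.5×21 cube contributes its full rectangle (perimeter 87.00 mm); the cylinder at (-4, -1.5): section is a regular 32-gon, circumradius r=9 (perimeter = 2·32·9.000·sin(180°/32) = 56.46 mm); After the difference (first − rest): starting from the 22.5×21 cube, the r=9 cylinder at (-4, -1.5) partially overlaps it — only the 21.16 mm² overlap (of its 252.84 mm²) is removed, clipping the outline — boundary = 84.08 mm; the cylinder at (-4, 11) is not intersected at this z (z outside [12.5, 21]); Taking the first minus the rest: none of the subtracted shapes is present at this height, so the result so far is unchanged — boundary = 84.08 mm. So its perimeter = 84.08 mm. Layer 53 (z = 12.72): the 22.5×21 cube contributes its full rectangle (perimeter 87.00 mm); the cylinder at (-4, -1.5) does not reach this height (z outside [2, 12.5]); Taking the first minus the rest: none of the subtracted shapes is present at this height, so the 22.5×21 cube is unchanged — boundary = 87.00 mm; the cylinder at (-4, 11): section is a regular 32-gon, circumradius r=9 (perimeter = 2·32·9.000·sin(180°/32) = 56.46 mm); Subtracting the remaining from the first: starting from the result so far, the r=9 cylinder at (-4, 11) partially overlaps it — only the 57.10 mm² overlap (of its 252.84 mm²) is removed, clipping the outline — boundary = 90.88 mm. So its perimeter = 90.88 mm. Layer 53 is larger (90.88 vs 84.08 mm).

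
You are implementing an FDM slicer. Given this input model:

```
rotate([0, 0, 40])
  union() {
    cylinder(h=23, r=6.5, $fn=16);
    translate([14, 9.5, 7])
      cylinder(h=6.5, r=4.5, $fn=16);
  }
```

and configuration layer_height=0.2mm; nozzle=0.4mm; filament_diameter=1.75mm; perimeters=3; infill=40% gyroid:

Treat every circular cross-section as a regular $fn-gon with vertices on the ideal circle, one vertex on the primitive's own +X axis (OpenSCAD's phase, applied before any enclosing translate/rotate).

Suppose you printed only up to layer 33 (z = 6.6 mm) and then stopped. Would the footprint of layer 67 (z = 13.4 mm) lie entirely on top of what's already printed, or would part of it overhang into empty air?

Compare the two slices. At z = 6.6: the cylinder: section is a regular 16-gon, circumradius r=6.5 (area = (16/2)·6.500²·sin(360°/16) = 129.35 mm²); the cylinder at (14, 9.5) is absent (z outside [7, 13.5]); Merging all regions: only the r=6.5 cylinder is present, so the union is just that shape — area = 129.35 mm²; (rotated 40° about Z; rotation is an isometry so areas/perimeters/island counts are preserved). At z = 13.4: the r=6.5 cylinder gives a regular 16-gon of circumradius 6.5 (constant along its height) (area = (16/2)·6.500²·sin(360°/16) = 129.35 mm²); the r=4.5 cylinder at (14, 9.5) contributes a regular 16-gon of circumradius 4.5 (area = (16/2)·4.500²·sin(360°/16) = 61.99 mm²); Taking the union: the 2 present regions are separate (no shared area or edge), so areas and boundary lengths simply add and each stays a separate island — area = 191.34 mm²; (rotated 40° about Z; rotation is an isometry so areas/perimeters/island counts are preserved). Checking containment: at z = 13.4 the cross-section extends beyond the z = 6.6 cross-section by about 61.99 mm².

part overhangs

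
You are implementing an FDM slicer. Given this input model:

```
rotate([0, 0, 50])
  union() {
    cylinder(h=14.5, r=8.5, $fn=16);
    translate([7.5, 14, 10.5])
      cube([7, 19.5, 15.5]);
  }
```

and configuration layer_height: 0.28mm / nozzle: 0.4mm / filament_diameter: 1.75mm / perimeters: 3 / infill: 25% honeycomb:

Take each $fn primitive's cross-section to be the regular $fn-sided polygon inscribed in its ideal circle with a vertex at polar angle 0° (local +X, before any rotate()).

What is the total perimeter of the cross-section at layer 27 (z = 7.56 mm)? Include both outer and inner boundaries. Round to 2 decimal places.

53.06 mm

At z = 7.56 mm: the cylinder: section is a regular 16-gon, circumradius r=8.5 (perimeter = 2·16·8.500·sin(180°/16) = 53.06 mm); the cube at (7.5, 14) is not intersected at this z (z outside [10.5, 26]); Merging all regions: only the r=8.5 cylinder is present, so the union is just that shape — boundary = 53.06 mm; (rotated 50° about Z; rotation is an isometry so areas/perimeters/island counts are preserved). Overall, the cross-section is a single solid region. Total boundary length (outer) = 53.06 mm.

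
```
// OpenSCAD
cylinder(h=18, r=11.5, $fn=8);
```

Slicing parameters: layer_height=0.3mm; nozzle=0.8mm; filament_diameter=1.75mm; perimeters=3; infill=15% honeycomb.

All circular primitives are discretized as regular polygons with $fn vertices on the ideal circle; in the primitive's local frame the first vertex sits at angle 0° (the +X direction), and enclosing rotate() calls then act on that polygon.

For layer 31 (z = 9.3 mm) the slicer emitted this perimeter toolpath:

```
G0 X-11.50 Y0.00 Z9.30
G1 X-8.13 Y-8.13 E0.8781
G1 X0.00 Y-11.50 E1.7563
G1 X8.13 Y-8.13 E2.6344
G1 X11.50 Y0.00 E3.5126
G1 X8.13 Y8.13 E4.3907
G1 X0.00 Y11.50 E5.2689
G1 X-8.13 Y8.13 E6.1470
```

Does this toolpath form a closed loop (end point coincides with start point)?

no

Start point (G0): (-11.50, 0.00). End point (last G1): the path does not return to the start — open.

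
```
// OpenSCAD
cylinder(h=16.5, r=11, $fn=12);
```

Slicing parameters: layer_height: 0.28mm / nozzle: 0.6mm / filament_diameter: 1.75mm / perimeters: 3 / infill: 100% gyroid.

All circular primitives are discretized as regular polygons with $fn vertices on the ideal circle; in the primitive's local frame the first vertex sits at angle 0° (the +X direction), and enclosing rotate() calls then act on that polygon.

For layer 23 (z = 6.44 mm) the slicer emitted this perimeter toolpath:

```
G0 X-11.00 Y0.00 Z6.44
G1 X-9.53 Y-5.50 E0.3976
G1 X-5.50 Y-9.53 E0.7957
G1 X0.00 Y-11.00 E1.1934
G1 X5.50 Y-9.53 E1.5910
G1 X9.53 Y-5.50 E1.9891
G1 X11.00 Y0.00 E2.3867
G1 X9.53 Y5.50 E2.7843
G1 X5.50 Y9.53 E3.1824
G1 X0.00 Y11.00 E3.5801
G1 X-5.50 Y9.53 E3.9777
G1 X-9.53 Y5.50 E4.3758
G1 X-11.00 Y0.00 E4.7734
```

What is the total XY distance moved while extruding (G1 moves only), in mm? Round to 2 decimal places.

68.34 mm

Sum the Euclidean lengths of each G1 segment: total = 68.34 mm.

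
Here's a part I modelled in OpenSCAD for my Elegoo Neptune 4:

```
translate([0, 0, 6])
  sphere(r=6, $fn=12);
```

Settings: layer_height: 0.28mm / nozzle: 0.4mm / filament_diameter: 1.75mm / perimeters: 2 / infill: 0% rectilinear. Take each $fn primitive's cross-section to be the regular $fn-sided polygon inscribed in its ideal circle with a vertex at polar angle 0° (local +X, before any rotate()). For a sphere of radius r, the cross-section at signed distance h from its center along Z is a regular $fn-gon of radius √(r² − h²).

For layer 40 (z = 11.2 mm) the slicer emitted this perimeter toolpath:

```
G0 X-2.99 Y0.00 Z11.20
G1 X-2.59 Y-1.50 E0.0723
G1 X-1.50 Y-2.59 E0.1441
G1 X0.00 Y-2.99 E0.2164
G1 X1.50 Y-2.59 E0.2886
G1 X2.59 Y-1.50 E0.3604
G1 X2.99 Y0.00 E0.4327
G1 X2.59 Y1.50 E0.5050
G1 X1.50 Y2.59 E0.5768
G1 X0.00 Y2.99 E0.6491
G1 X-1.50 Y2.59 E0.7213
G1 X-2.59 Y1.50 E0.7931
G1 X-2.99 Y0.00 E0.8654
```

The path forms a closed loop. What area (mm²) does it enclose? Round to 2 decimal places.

26.86 mm²

Apply the shoelace formula to the sequence of (X, Y) vertices; enclosed area = 26.86 mm².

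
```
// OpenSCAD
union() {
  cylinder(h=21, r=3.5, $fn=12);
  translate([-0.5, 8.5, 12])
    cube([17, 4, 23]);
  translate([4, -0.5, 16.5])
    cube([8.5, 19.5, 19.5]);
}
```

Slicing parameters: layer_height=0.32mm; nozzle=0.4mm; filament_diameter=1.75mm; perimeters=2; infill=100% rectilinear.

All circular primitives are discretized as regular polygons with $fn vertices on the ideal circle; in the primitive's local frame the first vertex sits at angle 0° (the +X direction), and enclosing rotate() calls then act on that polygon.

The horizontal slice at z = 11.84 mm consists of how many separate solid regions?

At z = 11.84 mm: the r=3.5 cylinder contributes a regular 12-gon of circumradius 3.5; the cube at (-0.5, 8.5) is not intersected at this z (z outside [12, 35]); the cube at (4, -0.5) is absent (z outside [16.5, 36]); Combining (union): only the r=3.5 cylinder is present, so the union is just that shape — 1 connected region. The result has 1 disconnected region.

1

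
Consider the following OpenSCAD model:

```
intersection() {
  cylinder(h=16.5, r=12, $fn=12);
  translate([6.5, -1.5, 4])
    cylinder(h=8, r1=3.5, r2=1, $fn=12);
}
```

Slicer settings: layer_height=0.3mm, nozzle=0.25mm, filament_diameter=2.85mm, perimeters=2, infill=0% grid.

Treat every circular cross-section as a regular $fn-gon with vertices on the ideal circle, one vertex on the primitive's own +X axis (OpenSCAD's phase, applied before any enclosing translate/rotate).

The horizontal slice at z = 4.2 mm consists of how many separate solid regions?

1

At z = 4.2 mm: the cylinder: section is a regular 12-gon, circumradius r=12; the cone at (6.5, -1.5) contributes a regular 12-gon of circumradius 3.438 (interpolated between r1=3.5 and r2=1 at t=0.025); After intersecting: the cone at (6.5, -1.5) lies inside the r=12 cylinder, so the common part is the cone at (6.5, -1.5) itself — 1 connected region. The result has 1 disconnected region.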